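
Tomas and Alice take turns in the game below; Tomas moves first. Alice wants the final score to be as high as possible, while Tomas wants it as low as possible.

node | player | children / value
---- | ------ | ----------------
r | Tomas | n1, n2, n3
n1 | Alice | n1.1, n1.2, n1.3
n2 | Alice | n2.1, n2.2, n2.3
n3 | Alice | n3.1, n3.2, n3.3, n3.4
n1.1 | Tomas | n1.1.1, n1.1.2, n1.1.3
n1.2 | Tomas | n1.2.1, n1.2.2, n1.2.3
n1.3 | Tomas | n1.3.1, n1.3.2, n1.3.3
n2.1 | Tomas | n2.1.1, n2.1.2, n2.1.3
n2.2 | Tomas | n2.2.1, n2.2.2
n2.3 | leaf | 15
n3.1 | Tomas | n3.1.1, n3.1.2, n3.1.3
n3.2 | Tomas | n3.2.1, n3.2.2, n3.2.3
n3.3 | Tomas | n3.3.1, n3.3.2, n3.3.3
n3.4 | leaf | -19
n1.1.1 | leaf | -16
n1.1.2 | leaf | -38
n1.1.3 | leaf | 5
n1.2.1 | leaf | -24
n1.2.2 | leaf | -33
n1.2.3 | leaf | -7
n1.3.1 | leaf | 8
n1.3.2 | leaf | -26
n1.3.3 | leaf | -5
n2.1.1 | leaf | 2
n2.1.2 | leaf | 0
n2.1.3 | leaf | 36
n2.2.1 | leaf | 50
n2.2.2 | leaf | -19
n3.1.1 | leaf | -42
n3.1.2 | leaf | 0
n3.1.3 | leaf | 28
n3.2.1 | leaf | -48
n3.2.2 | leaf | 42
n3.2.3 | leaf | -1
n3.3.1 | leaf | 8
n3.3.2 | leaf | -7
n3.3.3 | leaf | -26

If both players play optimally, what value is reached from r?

n1.1 (Tomas): min(-16, -38, 5) = -38
n1.2 (Tomas): min(-24, -33, -7) = -33
n1.3 (Tomas): min(8, -26, -5) = -26
n1 (Alice): max(-38, -33, -26) = -26
n2.1 (Tomas): min(2, 0, 36) = 0
n2.2 (Tomas): min(50, -19) = -19
n2 (Alice): max(0, -19, 15) = 15
n3.1 (Tomas): min(-42, 0, 28) = -42
n3.2 (Tomas): min(-48, 42, -1) = -48
n3.3 (Tomas): min(8, -7, -26) = -26
n3 (Alice): max(-42, -48, -26, -19) = -19
r (Tomas): min(-26, 15, -19) = -26

-26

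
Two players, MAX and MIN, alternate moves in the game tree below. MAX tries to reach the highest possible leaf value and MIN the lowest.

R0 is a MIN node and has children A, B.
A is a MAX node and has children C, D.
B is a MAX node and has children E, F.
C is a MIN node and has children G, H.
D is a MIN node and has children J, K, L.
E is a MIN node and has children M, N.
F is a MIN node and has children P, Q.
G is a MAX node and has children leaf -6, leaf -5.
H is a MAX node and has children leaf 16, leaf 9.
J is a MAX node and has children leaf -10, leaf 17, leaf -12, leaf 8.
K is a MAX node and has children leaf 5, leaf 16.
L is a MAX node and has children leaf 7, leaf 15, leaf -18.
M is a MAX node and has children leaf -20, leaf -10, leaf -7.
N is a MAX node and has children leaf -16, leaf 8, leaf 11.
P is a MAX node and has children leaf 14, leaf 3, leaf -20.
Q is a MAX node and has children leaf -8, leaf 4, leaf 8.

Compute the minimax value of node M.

-7

M (MAX): max(-20, -10, -7) = -7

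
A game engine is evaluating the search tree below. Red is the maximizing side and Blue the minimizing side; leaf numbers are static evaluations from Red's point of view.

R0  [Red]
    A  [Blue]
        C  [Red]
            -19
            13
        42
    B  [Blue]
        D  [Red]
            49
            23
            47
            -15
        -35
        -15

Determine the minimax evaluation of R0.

13

C (Red): max(-19, 13) = 13
A (Blue): min(13, 42) = 13
D (Red): max(49, 23, 47, -15) = 49
B (Blue): min(49, -35, -15) = -35
R0 (Red): max(13, -35) = 13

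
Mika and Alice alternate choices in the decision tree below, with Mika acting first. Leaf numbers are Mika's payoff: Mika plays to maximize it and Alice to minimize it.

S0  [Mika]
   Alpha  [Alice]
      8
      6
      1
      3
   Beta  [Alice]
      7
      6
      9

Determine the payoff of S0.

Alpha (Alice): min(8, 6, 1, 3) = 1
Beta (Alice): min(7, 6, 9) = 6
S0 (Mika): max(1, 6) = 6

6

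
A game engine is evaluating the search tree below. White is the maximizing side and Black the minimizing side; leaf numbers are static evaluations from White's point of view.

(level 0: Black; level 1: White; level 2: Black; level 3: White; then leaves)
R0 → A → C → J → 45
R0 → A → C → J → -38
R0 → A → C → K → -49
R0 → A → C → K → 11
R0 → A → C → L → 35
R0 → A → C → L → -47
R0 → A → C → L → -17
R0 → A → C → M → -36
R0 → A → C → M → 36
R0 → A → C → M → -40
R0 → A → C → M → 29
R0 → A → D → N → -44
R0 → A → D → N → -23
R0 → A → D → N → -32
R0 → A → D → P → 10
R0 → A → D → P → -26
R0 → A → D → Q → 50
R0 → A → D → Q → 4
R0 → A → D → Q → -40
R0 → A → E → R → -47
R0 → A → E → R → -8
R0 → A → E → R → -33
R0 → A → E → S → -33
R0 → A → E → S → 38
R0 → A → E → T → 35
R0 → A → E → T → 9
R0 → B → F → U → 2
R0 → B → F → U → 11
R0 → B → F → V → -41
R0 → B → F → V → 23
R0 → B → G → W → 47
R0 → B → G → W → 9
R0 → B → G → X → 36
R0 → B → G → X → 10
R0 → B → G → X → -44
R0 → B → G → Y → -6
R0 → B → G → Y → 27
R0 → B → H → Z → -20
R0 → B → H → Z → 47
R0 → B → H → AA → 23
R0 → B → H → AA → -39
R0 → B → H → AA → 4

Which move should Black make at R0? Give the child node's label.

A

J (White): max(45, -38) = 45
K (White): max(-49, 11) = 11
L (White): max(35, -47, -17) = 35
M (White): max(-36, 36, -40, 29) = 36
C (Black): min(45, 11, 35, 36) = 11
N (White): max(-44, -23, -32) = -23
P (White): max(10, -26) = 10
Q (White): max(50, 4, -40) = 50
D (Black): min(-23, 10, 50) = -23
R (White): max(-47, -8, -33) = -8
S (White): max(-33, 38) = 38
T (White): max(35, 9) = 35
E (Black): min(-8, 38, 35) = -8
A (White): max(11, -23, -8) = 11
U (White): max(2, 11) = 11
V (White): max(-41, 23) = 23
F (Black): min(11, 23) = 11
W (White): max(47, 9) = 47
X (White): max(36, 10, -44) = 36
Y (White): max(-6, 27) = 27
G (Black): min(47, 36, 27) = 27
Z (White): max(-20, 47) = 47
AA (White): max(23, -39, 4) = 23
H (Black): min(47, 23) = 23
B (White): max(11, 27, 23) = 27
R0 (Black): min(11, 27) = 11
Black at R0 wants the lowest of {A=11, B=27}, so chooses A.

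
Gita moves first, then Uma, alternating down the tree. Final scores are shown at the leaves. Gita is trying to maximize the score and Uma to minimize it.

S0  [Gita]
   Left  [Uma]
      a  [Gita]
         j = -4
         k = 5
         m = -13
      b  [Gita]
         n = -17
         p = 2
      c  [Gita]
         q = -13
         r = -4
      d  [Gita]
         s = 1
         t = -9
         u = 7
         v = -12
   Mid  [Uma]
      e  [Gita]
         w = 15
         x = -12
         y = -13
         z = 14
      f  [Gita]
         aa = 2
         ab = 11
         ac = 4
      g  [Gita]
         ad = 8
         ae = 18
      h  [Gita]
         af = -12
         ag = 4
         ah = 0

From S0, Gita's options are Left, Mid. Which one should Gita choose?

a (Gita): max(-4, 5, -13) = 5
b (Gita): max(-17, 2) = 2
c (Gita): max(-13, -4) = -4
d (Gita): max(1, -9, 7, -12) = 7
Left (Uma): min(5, 2, -4, 7) = -4
e (Gita): max(15, -12, -13, 14) = 15
f (Gita): max(2, 11, 4) = 11
g (Gita): max(8, 18) = 18
h (Gita): max(-12, 4, 0) = 4
Mid (Uma): min(15, 11, 18, 4) = 4
S0 (Gita): max(-4, 4) = 4
Gita at S0 wants the highest of {Left=-4, Mid=4}, so chooses Mid.

Mid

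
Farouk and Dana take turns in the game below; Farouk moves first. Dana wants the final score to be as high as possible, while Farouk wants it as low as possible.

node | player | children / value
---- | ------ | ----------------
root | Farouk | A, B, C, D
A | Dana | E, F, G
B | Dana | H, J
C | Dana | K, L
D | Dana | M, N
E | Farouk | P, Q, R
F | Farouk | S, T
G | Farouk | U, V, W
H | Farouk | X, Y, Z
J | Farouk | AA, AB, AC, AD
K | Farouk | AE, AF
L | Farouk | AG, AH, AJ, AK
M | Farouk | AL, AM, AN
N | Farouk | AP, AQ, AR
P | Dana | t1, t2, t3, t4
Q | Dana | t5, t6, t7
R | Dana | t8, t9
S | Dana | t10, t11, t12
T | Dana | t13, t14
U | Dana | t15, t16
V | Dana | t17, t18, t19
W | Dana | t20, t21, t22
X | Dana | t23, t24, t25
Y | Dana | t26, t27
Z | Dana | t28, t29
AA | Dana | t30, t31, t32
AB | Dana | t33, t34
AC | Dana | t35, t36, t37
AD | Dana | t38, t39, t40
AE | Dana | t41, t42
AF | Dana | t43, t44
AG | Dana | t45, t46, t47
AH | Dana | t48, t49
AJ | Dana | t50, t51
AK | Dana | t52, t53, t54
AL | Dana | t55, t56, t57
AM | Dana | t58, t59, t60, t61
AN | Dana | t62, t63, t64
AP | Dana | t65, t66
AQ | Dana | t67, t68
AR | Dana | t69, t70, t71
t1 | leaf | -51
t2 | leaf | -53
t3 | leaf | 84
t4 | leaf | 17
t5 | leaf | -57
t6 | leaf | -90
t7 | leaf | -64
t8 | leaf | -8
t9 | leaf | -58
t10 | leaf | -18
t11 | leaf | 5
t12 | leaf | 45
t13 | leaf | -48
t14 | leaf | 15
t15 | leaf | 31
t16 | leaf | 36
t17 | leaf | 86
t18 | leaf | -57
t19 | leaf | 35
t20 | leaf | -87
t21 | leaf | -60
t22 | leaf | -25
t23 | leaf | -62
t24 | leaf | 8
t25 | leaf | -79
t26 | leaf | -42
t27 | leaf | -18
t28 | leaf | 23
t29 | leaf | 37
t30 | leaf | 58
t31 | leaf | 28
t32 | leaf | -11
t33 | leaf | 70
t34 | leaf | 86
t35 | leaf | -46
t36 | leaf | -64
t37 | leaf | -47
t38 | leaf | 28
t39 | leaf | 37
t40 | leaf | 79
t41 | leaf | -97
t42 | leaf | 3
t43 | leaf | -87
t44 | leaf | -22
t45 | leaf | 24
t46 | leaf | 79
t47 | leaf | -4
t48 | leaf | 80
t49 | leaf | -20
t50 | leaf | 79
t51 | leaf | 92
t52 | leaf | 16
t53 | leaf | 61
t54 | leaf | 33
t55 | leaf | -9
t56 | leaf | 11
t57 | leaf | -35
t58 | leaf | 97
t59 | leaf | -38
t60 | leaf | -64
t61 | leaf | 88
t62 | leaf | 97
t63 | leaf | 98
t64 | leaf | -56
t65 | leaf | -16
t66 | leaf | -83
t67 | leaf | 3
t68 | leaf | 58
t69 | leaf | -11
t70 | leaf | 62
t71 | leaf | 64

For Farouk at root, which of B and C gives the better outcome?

X (Dana): max(-62, 8, -79) = 8
Y (Dana): max(-42, -18) = -18
Z (Dana): max(23, 37) = 37
H (Farouk): min(8, -18, 37) = -18
AA (Dana): max(58, 28, -11) = 58
AB (Dana): max(70, 86) = 86
AC (Dana): max(-46, -64, -47) = -46
AD (Dana): max(28, 37, 79) = 79
J (Farouk): min(58, 86, -46, 79) = -46
B (Dana): max(-18, -46) = -18
AE (Dana): max(-97, 3) = 3
AF (Dana): max(-87, -22) = -22
K (Farouk): min(3, -22) = -22
AG (Dana): max(24, 79, -4) = 79
AH (Dana): max(80, -20) = 80
AJ (Dana): max(79, 92) = 92
AK (Dana): max(16, 61, 33) = 61
L (Farouk): min(79, 80, 92, 61) = 61
C (Dana): max(-22, 61) = 61
Farouk prefers the lower value; B=-18, C=61. B is better since -18 < 61.

B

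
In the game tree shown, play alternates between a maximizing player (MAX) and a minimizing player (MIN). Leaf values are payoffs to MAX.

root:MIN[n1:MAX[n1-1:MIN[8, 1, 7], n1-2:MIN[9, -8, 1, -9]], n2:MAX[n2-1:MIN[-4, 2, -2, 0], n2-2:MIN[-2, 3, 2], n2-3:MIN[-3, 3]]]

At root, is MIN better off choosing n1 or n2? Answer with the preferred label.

n1-1 (MIN): min(8, 1, 7) = 1
n1-2 (MIN): min(9, -8, 1, -9) = -9
n1 (MAX): max(1, -9) = 1
n2-1 (MIN): min(-4, 2, -2, 0) = -4
n2-2 (MIN): min(-2, 3, 2) = -2
n2-3 (MIN): min(-3, 3) = -3
n2 (MAX): max(-4, -2, -3) = -2
MIN prefers the lower value; n1=1, n2=-2. n2 is better since -2 < 1.

n2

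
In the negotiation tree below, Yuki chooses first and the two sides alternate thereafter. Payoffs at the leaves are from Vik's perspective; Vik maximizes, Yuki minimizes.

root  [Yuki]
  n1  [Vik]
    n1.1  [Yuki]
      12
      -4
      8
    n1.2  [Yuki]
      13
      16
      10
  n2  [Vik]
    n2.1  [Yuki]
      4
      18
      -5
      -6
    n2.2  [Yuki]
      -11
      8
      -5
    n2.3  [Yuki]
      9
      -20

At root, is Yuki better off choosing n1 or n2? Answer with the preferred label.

n1.1 (Yuki): min(12, -4, 8) = -4
n1.2 (Yuki): min(13, 16, 10) = 10
n1 (Vik): max(-4, 10) = 10
n2.1 (Yuki): min(4, 18, -5, -6) = -6
n2.2 (Yuki): min(-11, 8, -5) = -11
n2.3 (Yuki): min(9, -20) = -20
n2 (Vik): max(-6, -11, -20) = -6
Yuki prefers the lower value; n1=10, n2=-6. n2 is better since -6 < 10.

n2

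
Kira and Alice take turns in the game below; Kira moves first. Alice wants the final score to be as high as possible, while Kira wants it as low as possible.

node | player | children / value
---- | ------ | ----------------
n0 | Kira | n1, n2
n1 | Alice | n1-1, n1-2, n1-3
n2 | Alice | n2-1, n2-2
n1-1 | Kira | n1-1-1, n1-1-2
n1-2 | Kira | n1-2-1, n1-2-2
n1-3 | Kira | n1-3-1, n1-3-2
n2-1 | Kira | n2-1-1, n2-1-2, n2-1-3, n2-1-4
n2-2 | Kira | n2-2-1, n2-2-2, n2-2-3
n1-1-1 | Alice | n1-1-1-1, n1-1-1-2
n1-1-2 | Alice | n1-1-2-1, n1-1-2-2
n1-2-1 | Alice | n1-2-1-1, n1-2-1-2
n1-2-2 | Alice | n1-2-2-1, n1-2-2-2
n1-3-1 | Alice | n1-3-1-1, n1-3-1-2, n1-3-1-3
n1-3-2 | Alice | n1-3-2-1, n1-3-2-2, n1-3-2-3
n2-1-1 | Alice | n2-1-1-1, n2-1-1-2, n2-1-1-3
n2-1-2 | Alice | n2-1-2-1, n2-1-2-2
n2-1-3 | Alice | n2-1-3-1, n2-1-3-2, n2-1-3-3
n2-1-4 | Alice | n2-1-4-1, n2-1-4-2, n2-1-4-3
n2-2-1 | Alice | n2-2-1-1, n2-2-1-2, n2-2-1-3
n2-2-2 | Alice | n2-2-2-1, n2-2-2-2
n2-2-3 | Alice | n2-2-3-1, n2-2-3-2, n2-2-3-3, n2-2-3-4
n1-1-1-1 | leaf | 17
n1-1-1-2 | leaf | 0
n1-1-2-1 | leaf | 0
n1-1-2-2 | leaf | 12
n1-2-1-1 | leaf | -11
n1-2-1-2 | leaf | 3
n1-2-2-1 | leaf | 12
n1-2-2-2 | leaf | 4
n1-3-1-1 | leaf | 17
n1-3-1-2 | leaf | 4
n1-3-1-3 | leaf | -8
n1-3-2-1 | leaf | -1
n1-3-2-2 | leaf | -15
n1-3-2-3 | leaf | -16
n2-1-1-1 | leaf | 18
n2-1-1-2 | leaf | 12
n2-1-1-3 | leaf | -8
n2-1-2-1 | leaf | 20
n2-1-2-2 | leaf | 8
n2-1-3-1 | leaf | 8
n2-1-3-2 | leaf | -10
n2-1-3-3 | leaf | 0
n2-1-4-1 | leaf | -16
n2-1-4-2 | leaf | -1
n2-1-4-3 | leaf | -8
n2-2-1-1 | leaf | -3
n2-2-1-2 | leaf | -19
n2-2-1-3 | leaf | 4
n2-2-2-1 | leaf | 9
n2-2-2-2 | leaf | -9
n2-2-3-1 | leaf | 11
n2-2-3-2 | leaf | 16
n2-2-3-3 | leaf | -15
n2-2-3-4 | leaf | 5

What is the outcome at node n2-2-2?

n2-2-2 (Alice): max(9, -9) = 9

9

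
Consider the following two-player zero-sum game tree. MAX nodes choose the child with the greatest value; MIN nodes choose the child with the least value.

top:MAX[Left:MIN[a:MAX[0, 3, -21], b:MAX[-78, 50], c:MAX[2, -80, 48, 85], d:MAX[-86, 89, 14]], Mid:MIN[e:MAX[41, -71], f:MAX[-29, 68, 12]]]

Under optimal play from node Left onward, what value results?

3

a (MAX): max(0, 3, -21) = 3
b (MAX): max(-78, 50) = 50
c (MAX): max(2, -80, 48, 85) = 85
d (MAX): max(-86, 89, 14) = 89
Left (MIN): min(3, 50, 85, 89) = 3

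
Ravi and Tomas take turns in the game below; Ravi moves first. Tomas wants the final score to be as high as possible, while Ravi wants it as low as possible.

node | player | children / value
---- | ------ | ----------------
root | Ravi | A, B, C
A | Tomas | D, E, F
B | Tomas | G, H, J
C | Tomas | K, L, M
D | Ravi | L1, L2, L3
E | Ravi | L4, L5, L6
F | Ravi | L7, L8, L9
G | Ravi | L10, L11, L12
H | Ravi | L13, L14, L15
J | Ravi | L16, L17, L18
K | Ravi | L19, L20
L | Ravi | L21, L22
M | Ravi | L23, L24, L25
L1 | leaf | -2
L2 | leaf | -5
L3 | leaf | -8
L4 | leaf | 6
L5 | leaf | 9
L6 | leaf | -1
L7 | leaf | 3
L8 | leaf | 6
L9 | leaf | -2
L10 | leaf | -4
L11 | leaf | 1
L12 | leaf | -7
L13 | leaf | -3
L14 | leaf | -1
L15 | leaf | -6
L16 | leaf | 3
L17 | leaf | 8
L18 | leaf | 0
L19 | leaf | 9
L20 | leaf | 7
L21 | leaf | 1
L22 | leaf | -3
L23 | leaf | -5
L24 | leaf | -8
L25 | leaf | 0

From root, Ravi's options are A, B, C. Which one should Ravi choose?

A

D (Ravi): min(-2, -5, -8) = -8
E (Ravi): min(6, 9, -1) = -1
F (Ravi): min(3, 6, -2) = -2
A (Tomas): max(-8, -1, -2) = -1
G (Ravi): min(-4, 1, -7) = -7
H (Ravi): min(-3, -1, -6) = -6
J (Ravi): min(3, 8, 0) = 0
B (Tomas): max(-7, -6, 0) = 0
K (Ravi): min(9, 7) = 7
L (Ravi): min(1, -3) = -3
M (Ravi): min(-5, -8, 0) = -8
C (Tomas): max(7, -3, -8) = 7
root (Ravi): min(-1, 0, 7) = -1
Ravi at root wants the lowest of {A=-1, B=0, C=7}, so chooses A.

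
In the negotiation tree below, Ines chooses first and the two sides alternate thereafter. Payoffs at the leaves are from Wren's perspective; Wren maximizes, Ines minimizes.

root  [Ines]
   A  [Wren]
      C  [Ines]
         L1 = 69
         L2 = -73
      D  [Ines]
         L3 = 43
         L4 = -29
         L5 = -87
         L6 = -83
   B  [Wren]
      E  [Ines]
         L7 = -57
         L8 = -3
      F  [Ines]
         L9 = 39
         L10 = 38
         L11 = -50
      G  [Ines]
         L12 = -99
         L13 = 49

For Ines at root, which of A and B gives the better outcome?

C (Ines): min(69, -73) = -73
D (Ines): min(43, -29, -87, -83) = -87
A (Wren): max(-73, -87) = -73
E (Ines): min(-57, -3) = -57
F (Ines): min(39, 38, -50) = -50
G (Ines): min(-99, 49) = -99
B (Wren): max(-57, -50, -99) = -50
Ines prefers the lower value; A=-73, B=-50. A is better since -73 < -50.

A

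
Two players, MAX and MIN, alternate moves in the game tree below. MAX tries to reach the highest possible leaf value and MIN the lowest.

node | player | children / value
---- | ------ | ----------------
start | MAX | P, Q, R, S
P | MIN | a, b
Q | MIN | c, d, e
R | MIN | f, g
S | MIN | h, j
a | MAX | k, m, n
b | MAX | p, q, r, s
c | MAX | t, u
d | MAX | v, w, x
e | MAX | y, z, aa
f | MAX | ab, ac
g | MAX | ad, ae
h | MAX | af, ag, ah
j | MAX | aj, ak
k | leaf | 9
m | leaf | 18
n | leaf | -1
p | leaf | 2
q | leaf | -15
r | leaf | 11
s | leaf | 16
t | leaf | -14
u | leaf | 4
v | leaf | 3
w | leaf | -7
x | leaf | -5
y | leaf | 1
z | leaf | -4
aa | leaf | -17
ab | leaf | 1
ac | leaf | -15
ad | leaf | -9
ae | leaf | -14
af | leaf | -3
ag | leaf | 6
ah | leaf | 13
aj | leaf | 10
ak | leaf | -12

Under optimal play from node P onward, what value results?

a (MAX): max(9, 18, -1) = 18
b (MAX): max(2, -15, 11, 16) = 16
P (MIN): min(18, 16) = 16

16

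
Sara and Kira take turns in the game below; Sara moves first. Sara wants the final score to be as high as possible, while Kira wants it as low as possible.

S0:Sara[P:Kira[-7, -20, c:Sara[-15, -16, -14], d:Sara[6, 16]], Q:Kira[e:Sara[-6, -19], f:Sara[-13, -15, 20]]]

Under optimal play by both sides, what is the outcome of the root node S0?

-6

c (Sara): max(-15, -16, -14) = -14
d (Sara): max(6, 16) = 16
P (Kira): min(-7, -20, -14, 16) = -20
e (Sara): max(-6, -19) = -6
f (Sara): max(-13, -15, 20) = 20
Q (Kira): min(-6, 20) = -6
S0 (Sara): max(-20, -6) = -6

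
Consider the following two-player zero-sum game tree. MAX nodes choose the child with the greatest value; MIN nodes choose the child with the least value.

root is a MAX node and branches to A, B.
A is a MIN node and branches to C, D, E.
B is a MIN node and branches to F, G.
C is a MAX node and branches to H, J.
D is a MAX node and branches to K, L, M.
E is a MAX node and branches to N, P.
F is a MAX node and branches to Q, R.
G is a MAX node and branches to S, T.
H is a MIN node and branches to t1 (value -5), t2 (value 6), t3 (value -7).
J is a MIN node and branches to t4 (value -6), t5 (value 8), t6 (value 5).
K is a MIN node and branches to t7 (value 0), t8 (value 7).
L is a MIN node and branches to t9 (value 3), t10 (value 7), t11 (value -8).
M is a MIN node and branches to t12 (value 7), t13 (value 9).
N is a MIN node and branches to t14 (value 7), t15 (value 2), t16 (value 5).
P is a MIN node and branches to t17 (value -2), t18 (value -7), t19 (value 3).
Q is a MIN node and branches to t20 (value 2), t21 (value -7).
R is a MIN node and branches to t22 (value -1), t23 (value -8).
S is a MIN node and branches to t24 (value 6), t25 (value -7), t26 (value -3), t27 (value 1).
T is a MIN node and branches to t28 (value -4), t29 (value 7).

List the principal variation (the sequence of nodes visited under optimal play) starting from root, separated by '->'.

H (MIN): min(-5, 6, -7) = -7
J (MIN): min(-6, 8, 5) = -6
C (MAX): max(-7, -6) = -6
K (MIN): min(0, 7) = 0
L (MIN): min(3, 7, -8) = -8
M (MIN): min(7, 9) = 7
D (MAX): max(0, -8, 7) = 7
N (MIN): min(7, 2, 5) = 2
P (MIN): min(-2, -7, 3) = -7
E (MAX): max(2, -7) = 2
A (MIN): min(-6, 7, 2) = -6
Q (MIN): min(2, -7) = -7
R (MIN): min(-1, -8) = -8
F (MAX): max(-7, -8) = -7
S (MIN): min(6, -7, -3, 1) = -7
T (MIN): min(-4, 7) = -4
G (MAX): max(-7, -4) = -4
B (MIN): min(-7, -4) = -7
root (MAX): max(-6, -7) = -6
At root, MAX picks A (highest: -6).
At A, MIN picks C (lowest: -6).
At C, MAX picks J (highest: -6).
At J, MIN picks t4 (lowest: -6).
Terminal value -6.

root -> A -> C -> J -> t4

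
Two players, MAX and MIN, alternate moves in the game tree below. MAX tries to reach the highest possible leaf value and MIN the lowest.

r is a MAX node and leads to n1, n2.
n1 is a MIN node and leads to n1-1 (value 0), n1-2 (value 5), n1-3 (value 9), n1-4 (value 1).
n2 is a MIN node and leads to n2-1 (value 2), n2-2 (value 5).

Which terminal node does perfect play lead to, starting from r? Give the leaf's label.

n2-1

n1 (MIN): min(0, 5, 9, 1) = 0
n2 (MIN): min(2, 5) = 2
r (MAX): max(0, 2) = 2
At r, MAX picks n2 (highest: 2).
At n2, MIN picks n2-1 (lowest: 2).
Terminal value 2.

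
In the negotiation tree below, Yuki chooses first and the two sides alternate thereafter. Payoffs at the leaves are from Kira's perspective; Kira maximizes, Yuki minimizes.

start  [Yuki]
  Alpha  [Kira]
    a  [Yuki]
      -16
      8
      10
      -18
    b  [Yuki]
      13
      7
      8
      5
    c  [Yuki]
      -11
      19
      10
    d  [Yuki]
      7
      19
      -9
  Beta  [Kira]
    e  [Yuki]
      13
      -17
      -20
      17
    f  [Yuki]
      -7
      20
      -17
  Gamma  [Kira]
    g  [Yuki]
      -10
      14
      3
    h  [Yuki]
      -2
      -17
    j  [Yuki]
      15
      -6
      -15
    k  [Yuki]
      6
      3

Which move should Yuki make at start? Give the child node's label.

Beta

a (Yuki): min(-16, 8, 10, -18) = -18
b (Yuki): min(13, 7, 8, 5) = 5
c (Yuki): min(-11, 19, 10) = -11
d (Yuki): min(7, 19, -9) = -9
Alpha (Kira): max(-18, 5, -11, -9) = 5
e (Yuki): min(13, -17, -20, 17) = -20
f (Yuki): min(-7, 20, -17) = -17
Beta (Kira): max(-20, -17) = -17
g (Yuki): min(-10, 14, 3) = -10
h (Yuki): min(-2, -17) = -17
j (Yuki): min(15, -6, -15) = -15
k (Yuki): min(6, 3) = 3
Gamma (Kira): max(-10, -17, -15, 3) = 3
start (Yuki): min(5, -17, 3) = -17
Yuki at start wants the lowest of {Alpha=5, Beta=-17, Gamma=3}, so chooses Beta.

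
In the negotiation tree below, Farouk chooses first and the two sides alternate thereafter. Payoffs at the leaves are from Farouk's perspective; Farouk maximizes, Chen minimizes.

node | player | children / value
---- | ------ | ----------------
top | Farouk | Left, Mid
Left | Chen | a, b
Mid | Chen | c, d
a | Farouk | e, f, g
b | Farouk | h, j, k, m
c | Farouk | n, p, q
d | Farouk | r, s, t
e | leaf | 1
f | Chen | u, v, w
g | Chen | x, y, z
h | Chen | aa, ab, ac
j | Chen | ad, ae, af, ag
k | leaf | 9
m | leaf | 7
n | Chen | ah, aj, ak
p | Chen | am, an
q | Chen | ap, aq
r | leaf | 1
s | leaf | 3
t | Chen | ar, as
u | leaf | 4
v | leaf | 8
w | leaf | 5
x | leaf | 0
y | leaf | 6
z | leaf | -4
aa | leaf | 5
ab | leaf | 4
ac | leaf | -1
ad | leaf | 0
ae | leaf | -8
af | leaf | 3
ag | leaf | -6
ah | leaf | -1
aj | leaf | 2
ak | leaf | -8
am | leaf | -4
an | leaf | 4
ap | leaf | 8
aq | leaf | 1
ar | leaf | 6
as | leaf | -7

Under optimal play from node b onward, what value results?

h (Chen): min(5, 4, -1) = -1
j (Chen): min(0, -8, 3, -6) = -8
b (Farouk): max(-1, -8, 9, 7) = 9

9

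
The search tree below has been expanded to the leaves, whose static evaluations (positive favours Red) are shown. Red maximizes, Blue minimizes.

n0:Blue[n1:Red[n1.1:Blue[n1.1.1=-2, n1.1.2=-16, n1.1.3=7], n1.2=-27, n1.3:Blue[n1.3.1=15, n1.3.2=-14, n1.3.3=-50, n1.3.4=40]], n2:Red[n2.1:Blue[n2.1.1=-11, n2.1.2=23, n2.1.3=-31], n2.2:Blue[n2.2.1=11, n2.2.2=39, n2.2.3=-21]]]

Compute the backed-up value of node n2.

-21

n2.1 (Blue): min(-11, 23, -31) = -31
n2.2 (Blue): min(11, 39, -21) = -21
n2 (Red): max(-31, -21) = -21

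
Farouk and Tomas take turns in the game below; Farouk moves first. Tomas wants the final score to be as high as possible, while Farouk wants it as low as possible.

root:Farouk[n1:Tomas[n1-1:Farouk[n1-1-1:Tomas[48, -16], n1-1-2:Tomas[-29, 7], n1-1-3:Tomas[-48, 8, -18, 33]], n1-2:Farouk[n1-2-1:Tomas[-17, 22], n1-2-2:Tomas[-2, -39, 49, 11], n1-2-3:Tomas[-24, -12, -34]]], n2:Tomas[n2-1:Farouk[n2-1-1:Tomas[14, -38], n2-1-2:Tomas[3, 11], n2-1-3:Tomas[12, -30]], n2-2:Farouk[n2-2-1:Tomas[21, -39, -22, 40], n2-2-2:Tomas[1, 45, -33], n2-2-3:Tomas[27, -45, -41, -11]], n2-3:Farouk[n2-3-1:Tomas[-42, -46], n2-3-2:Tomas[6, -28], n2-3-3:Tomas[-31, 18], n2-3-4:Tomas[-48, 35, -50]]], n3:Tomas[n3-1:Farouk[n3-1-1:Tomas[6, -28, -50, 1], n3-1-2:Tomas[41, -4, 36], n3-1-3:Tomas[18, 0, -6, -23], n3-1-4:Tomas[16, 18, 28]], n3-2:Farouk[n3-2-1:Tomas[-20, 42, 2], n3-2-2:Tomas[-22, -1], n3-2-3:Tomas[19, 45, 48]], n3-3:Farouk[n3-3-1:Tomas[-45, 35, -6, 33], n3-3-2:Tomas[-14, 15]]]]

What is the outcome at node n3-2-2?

-1

n3-2-2 (Tomas): max(-22, -1) = -1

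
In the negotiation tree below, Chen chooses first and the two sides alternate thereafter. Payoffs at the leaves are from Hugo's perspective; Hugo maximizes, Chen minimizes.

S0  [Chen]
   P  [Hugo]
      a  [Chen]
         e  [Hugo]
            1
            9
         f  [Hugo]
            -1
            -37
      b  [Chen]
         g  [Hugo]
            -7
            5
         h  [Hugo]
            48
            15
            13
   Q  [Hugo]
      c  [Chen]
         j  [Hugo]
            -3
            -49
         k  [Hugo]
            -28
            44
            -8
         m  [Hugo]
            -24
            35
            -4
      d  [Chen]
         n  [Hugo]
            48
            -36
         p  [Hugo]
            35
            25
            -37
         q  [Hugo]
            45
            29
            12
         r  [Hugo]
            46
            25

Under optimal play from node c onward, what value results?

j (Hugo): max(-3, -49) = -3
k (Hugo): max(-28, 44, -8) = 44
m (Hugo): max(-24, 35, -4) = 35
c (Chen): min(-3, 44, 35) = -3

-3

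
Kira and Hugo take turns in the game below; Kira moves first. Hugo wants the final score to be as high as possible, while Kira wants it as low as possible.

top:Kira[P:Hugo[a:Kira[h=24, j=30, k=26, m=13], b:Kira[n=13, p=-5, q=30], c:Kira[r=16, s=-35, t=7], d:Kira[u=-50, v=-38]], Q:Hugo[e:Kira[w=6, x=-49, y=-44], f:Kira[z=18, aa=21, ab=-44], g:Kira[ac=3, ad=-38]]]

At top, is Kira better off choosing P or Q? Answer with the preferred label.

a (Kira): min(24, 30, 26, 13) = 13
b (Kira): min(13, -5, 30) = -5
c (Kira): min(16, -35, 7) = -35
d (Kira): min(-50, -38) = -50
P (Hugo): max(13, -5, -35, -50) = 13
e (Kira): min(6, -49, -44) = -49
f (Kira): min(18, 21, -44) = -44
g (Kira): min(3, -38) = -38
Q (Hugo): max(-49, -44, -38) = -38
Kira prefers the lower value; P=13, Q=-38. Q is better since -38 < 13.

Q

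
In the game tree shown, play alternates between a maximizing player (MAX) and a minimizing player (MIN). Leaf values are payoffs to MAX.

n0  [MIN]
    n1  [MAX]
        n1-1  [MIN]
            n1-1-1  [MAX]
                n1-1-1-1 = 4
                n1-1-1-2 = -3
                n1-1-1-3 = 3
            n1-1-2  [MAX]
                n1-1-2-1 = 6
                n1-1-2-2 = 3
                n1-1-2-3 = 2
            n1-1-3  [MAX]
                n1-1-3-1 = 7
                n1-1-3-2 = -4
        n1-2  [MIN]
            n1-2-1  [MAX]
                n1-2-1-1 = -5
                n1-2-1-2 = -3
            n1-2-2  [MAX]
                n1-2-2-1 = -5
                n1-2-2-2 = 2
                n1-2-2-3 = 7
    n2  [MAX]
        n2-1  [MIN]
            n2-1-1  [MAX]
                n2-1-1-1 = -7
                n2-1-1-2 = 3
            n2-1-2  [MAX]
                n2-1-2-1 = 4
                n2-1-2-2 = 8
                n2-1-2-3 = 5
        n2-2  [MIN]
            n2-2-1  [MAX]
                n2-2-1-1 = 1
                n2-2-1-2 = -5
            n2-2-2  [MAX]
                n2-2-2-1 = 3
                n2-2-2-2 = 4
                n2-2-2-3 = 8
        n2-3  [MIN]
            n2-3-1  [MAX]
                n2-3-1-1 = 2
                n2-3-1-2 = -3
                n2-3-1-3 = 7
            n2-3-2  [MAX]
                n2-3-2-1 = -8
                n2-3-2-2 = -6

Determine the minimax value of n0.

n1-1-1 (MAX): max(4, -3, 3) = 4
n1-1-2 (MAX): max(6, 3, 2) = 6
n1-1-3 (MAX): max(7, -4) = 7
n1-1 (MIN): min(4, 6, 7) = 4
n1-2-1 (MAX): max(-5, -3) = -3
n1-2-2 (MAX): max(-5, 2, 7) = 7
n1-2 (MIN): min(-3, 7) = -3
n1 (MAX): max(4, -3) = 4
n2-1-1 (MAX): max(-7, 3) = 3
n2-1-2 (MAX): max(4, 8, 5) = 8
n2-1 (MIN): min(3, 8) = 3
n2-2-1 (MAX): max(1, -5) = 1
n2-2-2 (MAX): max(3, 4, 8) = 8
n2-2 (MIN): min(1, 8) = 1
n2-3-1 (MAX): max(2, -3, 7) = 7
n2-3-2 (MAX): max(-8, -6) = -6
n2-3 (MIN): min(7, -6) = -6
n2 (MAX): max(3, 1, -6) = 3
n0 (MIN): min(4, 3) = 3

3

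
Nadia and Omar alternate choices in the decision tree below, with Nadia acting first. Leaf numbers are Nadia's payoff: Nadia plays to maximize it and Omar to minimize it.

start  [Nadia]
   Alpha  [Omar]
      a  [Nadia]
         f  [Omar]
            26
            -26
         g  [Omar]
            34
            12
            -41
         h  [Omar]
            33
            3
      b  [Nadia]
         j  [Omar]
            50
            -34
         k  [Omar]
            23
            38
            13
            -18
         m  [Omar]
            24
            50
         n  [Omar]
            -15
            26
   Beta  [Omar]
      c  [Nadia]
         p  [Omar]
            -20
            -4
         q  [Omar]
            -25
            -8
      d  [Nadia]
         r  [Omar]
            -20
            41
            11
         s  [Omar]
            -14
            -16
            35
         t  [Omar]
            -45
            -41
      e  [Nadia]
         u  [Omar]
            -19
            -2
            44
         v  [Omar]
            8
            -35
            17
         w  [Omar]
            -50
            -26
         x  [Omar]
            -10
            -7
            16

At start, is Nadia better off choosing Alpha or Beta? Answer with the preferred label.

f (Omar): min(26, -26) = -26
g (Omar): min(34, 12, -41) = -41
h (Omar): min(33, 3) = 3
a (Nadia): max(-26, -41, 3) = 3
j (Omar): min(50, -34) = -34
k (Omar): min(23, 38, 13, -18) = -18
m (Omar): min(24, 50) = 24
n (Omar): min(-15, 26) = -15
b (Nadia): max(-34, -18, 24, -15) = 24
Alpha (Omar): min(3, 24) = 3
p (Omar): min(-20, -4) = -20
q (Omar): min(-25, -8) = -25
c (Nadia): max(-20, -25) = -20
r (Omar): min(-20, 41, 11) = -20
s (Omar): min(-14, -16, 35) = -16
t (Omar): min(-45, -41) = -45
d (Nadia): max(-20, -16, -45) = -16
u (Omar): min(-19, -2, 44) = -19
v (Omar): min(8, -35, 17) = -35
w (Omar): min(-50, -26) = -50
x (Omar): min(-10, -7, 16) = -10
e (Nadia): max(-19, -35, -50, -10) = -10
Beta (Omar): min(-20, -16, -10) = -20
Nadia prefers the higher value; Alpha=3, Beta=-20. Alpha is better since 3 > -20.

Alpha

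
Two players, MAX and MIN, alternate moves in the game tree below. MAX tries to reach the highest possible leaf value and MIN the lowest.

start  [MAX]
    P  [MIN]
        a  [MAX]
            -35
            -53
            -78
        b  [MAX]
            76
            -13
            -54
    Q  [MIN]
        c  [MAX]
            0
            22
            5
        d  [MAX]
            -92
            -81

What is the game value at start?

a (MAX): max(-35, -53, -78) = -35
b (MAX): max(76, -13, -54) = 76
P (MIN): min(-35, 76) = -35
c (MAX): max(0, 22, 5) = 22
d (MAX): max(-92, -81) = -81
Q (MIN): min(22, -81) = -81
start (MAX): max(-35, -81) = -35

-35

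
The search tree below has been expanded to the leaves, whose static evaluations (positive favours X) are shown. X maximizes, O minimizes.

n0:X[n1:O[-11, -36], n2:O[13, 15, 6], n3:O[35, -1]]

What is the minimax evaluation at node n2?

n2 (O): min(13, 15, 6) = 6

6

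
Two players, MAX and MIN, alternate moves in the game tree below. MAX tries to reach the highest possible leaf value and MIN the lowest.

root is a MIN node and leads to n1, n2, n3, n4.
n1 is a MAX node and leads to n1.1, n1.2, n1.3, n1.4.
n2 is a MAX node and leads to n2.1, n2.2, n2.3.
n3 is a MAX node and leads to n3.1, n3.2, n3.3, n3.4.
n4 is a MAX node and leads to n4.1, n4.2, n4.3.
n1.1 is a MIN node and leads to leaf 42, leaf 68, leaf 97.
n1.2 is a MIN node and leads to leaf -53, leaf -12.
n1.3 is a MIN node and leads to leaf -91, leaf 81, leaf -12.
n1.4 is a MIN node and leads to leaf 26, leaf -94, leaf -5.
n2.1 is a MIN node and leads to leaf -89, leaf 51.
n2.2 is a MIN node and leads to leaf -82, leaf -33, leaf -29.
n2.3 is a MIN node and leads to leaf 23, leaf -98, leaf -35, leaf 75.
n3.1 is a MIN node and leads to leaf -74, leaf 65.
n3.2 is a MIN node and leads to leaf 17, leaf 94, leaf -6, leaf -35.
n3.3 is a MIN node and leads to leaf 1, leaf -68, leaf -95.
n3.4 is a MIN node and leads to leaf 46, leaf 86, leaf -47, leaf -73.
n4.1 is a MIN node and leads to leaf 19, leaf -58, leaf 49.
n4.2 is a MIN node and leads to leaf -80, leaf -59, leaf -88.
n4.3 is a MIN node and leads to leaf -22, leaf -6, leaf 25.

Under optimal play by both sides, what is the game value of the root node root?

n1.1 (MIN): min(42, 68, 97) = 42
n1.2 (MIN): min(-53, -12) = -53
n1.3 (MIN): min(-91, 81, -12) = -91
n1.4 (MIN): min(26, -94, -5) = -94
n1 (MAX): max(42, -53, -91, -94) = 42
n2.1 (MIN): min(-89, 51) = -89
n2.2 (MIN): min(-82, -33, -29) = -82
n2.3 (MIN): min(23, -98, -35, 75) = -98
n2 (MAX): max(-89, -82, -98) = -82
n3.1 (MIN): min(-74, 65) = -74
n3.2 (MIN): min(17, 94, -6, -35) = -35
n3.3 (MIN): min(1, -68, -95) = -95
n3.4 (MIN): min(46, 86, -47, -73) = -73
n3 (MAX): max(-74, -35, -95, -73) = -35
n4.1 (MIN): min(19, -58, 49) = -58
n4.2 (MIN): min(-80, -59, -88) = -88
n4.3 (MIN): min(-22, -6, 25) = -22
n4 (MAX): max(-58, -88, -22) = -22
root (MIN): min(42, -82, -35, -22) = -82

-82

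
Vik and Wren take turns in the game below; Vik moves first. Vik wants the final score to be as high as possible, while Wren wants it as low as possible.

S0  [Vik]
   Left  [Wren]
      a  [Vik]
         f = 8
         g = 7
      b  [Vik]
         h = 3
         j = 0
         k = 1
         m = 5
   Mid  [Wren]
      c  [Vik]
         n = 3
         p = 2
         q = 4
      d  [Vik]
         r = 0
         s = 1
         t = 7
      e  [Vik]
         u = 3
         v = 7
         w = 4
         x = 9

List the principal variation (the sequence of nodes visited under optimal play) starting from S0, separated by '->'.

a (Vik): max(8, 7) = 8
b (Vik): max(3, 0, 1, 5) = 5
Left (Wren): min(8, 5) = 5
c (Vik): max(3, 2, 4) = 4
d (Vik): max(0, 1, 7) = 7
e (Vik): max(3, 7, 4, 9) = 9
Mid (Wren): min(4, 7, 9) = 4
S0 (Vik): max(5, 4) = 5
At S0, Vik picks Left (highest: 5).
At Left, Wren picks b (lowest: 5).
At b, Vik picks m (highest: 5).
Terminal value 5.

S0 -> Left -> b -> m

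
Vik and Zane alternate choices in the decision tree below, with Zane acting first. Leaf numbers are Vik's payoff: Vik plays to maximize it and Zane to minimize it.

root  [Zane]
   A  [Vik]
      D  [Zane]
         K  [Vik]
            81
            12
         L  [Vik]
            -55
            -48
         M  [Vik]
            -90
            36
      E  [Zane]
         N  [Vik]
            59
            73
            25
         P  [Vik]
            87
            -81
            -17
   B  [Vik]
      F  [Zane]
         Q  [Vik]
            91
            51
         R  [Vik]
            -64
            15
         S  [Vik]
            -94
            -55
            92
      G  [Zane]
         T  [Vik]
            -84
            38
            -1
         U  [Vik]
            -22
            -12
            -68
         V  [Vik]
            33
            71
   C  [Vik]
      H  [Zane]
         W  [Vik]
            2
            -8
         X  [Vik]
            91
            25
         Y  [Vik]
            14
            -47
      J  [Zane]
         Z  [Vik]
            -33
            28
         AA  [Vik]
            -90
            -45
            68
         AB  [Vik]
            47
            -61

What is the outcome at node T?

T (Vik): max(-84, 38, -1) = 38

38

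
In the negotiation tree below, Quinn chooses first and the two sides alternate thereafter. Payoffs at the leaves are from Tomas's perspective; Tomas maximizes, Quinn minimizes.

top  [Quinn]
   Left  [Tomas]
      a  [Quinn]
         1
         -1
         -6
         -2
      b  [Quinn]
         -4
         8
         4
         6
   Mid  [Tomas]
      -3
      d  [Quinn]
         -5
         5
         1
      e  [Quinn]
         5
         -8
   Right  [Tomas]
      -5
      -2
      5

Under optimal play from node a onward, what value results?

-6

a (Quinn): min(1, -1, -6, -2) = -6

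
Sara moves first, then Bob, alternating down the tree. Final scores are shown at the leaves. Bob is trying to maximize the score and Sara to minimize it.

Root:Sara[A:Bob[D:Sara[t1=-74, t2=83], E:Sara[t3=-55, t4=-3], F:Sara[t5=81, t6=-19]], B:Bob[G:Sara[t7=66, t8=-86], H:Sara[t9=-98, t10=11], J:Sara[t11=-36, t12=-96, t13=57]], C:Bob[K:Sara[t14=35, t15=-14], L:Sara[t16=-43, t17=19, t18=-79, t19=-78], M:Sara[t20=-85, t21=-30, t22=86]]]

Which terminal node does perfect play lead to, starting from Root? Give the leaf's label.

t8

D (Sara): min(-74, 83) = -74
E (Sara): min(-55, -3) = -55
F (Sara): min(81, -19) = -19
A (Bob): max(-74, -55, -19) = -19
G (Sara): min(66, -86) = -86
H (Sara): min(-98, 11) = -98
J (Sara): min(-36, -96, 57) = -96
B (Bob): max(-86, -98, -96) = -86
K (Sara): min(35, -14) = -14
L (Sara): min(-43, 19, -79, -78) = -79
M (Sara): min(-85, -30, 86) = -85
C (Bob): max(-14, -79, -85) = -14
Root (Sara): min(-19, -86, -14) = -86
At Root, Sara picks B (lowest: -86).
At B, Bob picks G (highest: -86).
At G, Sara picks t8 (lowest: -86).
Terminal value -86.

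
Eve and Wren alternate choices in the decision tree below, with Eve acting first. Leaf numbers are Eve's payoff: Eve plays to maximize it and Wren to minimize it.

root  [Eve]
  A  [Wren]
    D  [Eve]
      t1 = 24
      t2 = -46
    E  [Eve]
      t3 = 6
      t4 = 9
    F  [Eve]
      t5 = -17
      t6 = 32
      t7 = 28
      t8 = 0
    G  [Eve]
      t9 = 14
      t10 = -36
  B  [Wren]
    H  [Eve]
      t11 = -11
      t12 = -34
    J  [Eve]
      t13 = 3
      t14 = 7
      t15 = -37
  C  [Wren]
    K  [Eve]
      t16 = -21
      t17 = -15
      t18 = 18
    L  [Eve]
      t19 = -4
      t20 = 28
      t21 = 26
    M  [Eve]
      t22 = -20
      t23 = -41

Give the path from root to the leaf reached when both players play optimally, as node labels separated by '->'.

D (Eve): max(24, -46) = 24
E (Eve): max(6, 9) = 9
F (Eve): max(-17, 32, 28, 0) = 32
G (Eve): max(14, -36) = 14
A (Wren): min(24, 9, 32, 14) = 9
H (Eve): max(-11, -34) = -11
J (Eve): max(3, 7, -37) = 7
B (Wren): min(-11, 7) = -11
K (Eve): max(-21, -15, 18) = 18
L (Eve): max(-4, 28, 26) = 28
M (Eve): max(-20, -41) = -20
C (Wren): min(18, 28, -20) = -20
root (Eve): max(9, -11, -20) = 9
At root, Eve picks A (highest: 9).
At A, Wren picks E (lowest: 9).
At E, Eve picks t4 (highest: 9).
Terminal value 9.

root -> A -> E -> t4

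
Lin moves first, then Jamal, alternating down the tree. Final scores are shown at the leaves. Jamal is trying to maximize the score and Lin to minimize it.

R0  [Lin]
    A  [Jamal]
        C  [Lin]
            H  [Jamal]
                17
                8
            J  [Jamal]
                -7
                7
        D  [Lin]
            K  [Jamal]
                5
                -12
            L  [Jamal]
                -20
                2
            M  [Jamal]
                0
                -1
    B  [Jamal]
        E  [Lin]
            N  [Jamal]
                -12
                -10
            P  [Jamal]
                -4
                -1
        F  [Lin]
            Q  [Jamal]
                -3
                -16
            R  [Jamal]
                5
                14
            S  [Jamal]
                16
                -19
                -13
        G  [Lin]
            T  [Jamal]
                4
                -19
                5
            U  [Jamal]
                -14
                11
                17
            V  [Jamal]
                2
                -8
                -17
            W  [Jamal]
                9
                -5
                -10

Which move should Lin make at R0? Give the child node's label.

H (Jamal): max(17, 8) = 17
J (Jamal): max(-7, 7) = 7
C (Lin): min(17, 7) = 7
K (Jamal): max(5, -12) = 5
L (Jamal): max(-20, 2) = 2
M (Jamal): max(0, -1) = 0
D (Lin): min(5, 2, 0) = 0
A (Jamal): max(7, 0) = 7
N (Jamal): max(-12, -10) = -10
P (Jamal): max(-4, -1) = -1
E (Lin): min(-10, -1) = -10
Q (Jamal): max(-3, -16) = -3
R (Jamal): max(5, 14) = 14
S (Jamal): max(16, -19, -13) = 16
F (Lin): min(-3, 14, 16) = -3
T (Jamal): max(4, -19, 5) = 5
U (Jamal): max(-14, 11, 17) = 17
V (Jamal): max(2, -8, -17) = 2
W (Jamal): max(9, -5, -10) = 9
G (Lin): min(5, 17, 2, 9) = 2
B (Jamal): max(-10, -3, 2) = 2
R0 (Lin): min(7, 2) = 2
Lin at R0 wants the lowest of {A=7, B=2}, so chooses B.

B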